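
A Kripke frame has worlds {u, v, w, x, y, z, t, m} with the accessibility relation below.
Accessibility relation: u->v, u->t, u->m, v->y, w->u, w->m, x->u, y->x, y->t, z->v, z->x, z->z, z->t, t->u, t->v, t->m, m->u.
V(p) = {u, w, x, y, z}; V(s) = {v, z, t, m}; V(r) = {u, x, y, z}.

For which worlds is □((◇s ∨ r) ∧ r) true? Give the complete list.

v, x, m

Recall that □ψ holds at a world iff ψ holds at every accessible world, and ◇ψ holds iff ψ holds at some accessible world.
Let φ = □((◇s ∨ r) ∧ r). Evaluate φ at each world:
  u (successors {v, t, m}): φ is false.
  v (successors {y}): φ is true.
  w (successors {u, m}): φ is false.
  x (successors {u}): φ is true.
  y (successors {x, t}): φ is false.
  z (successors {v, x, z, t}): φ is false.
  t (successors {u, v, m}): φ is false.
  m (successors {u}): φ is true.
For instance, at x:
  At x: □((◇s ∨ r) ∧ r) requires (◇s ∨ r) ∧ r at every successor {u}.
      At u: ◇s ∨ r is true, r is true, so (◇s ∨ r) ∧ r is true.
  So □((◇s ∨ r) ∧ r) is true at x.
Satisfying worlds: {v, x, m}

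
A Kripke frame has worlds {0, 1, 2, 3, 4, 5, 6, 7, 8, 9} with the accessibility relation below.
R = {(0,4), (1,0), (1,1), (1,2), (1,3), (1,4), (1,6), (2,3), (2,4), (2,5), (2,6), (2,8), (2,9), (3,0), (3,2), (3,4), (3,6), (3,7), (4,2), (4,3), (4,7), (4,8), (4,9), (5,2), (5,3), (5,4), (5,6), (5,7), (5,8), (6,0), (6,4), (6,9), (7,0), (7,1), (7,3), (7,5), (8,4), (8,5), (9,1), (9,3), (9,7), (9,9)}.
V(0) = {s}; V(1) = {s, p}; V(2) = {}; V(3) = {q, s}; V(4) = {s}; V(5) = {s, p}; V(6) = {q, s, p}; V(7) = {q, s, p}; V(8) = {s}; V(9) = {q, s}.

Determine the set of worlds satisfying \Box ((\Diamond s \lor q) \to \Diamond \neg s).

0, 8

Let φ = \Box ((\Diamond s \lor q) \to \Diamond \neg s). Evaluate φ at each world:
  0 (successors {4}): φ is true.
  1 (successors {0, 1, 2, 3, 4, 6}): φ is false.
  2 (successors {3, 4, 5, 6, 8, 9}): φ is false.
  3 (successors {0, 2, 4, 6, 7}): φ is false.
  4 (successors {2, 3, 7, 8, 9}): φ is false.
  5 (successors {2, 3, 4, 6, 7, 8}): φ is false.
  6 (successors {0, 4, 9}): φ is false.
  7 (successors {0, 1, 3, 5}): φ is false.
  8 (successors {4, 5}): φ is true.
  9 (successors {1, 3, 7, 9}): φ is false.
For instance, at 1:
  At 1: \Box ((\Diamond s \lor q) \to \Diamond \neg s) requires (\Diamond s \lor q) \to \Diamond \neg s at every successor {0, 1, 2, 3, 4, 6}.
    (\Diamond s \lor q) \to \Diamond \neg s fails at 0, so \Box ((\Diamond s \lor q) \to \Diamond \neg s) is false at 1.
      At 0: \Diamond s \lor q is true, \Diamond \neg s is false, so (\Diamond s \lor q) \to \Diamond \neg s is false.
Satisfying worlds: {0, 8}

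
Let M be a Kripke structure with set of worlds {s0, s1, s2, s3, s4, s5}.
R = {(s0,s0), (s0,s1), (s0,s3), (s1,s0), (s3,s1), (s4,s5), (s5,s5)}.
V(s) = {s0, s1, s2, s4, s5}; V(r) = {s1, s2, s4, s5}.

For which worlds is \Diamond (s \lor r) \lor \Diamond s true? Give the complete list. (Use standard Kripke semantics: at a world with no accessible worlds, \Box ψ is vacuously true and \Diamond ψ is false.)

s0, s1, s3, s4, s5

Let φ = \Diamond (s \lor r) \lor \Diamond s. Evaluate φ at each world:
  s0 (successors {s0, s1, s3}): φ is true.
  s1 (successors {s0}): φ is true.
  s2 (successors ∅): φ is false.
  s3 (successors {s1}): φ is true.
  s4 (successors {s5}): φ is true.
  s5 (successors {s5}): φ is true.
For instance, at s3:
  At s3: \Diamond (s \lor r) is true, \Diamond s is true, so \Diamond (s \lor r) \lor \Diamond s is true.
    At s3: \Diamond (s \lor r) requires s \lor r at some successor in {s1}.
      s \lor r holds at s1, so \Diamond (s \lor r) is true at s3.
    At s3: \Diamond s requires s at some successor in {s1}.
      s holds at s1, so \Diamond s is true at s3.
Satisfying worlds: {s0, s1, s3, s4, s5}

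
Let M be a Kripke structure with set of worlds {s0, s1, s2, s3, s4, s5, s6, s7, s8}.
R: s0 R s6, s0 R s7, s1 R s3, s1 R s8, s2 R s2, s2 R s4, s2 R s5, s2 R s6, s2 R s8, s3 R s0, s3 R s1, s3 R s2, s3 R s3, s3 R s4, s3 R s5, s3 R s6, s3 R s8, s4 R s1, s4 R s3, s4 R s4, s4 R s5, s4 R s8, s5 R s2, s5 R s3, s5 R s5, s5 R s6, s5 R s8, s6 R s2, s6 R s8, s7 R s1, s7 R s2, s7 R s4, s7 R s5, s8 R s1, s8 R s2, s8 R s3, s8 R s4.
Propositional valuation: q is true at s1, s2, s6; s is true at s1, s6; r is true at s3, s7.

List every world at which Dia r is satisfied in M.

s0, s1, s3, s4, s5, s8

Let φ = Dia r. Evaluate φ at each world:
  s0 (successors {s6, s7}): φ is true.
  s1 (successors {s3, s8}): φ is true.
  s2 (successors {s2, s4, s5, s6, s8}): φ is false.
  s3 (successors {s0, s1, s2, s3, s4, s5, s6, s8}): φ is true.
  s4 (successors {s1, s3, s4, s5, s8}): φ is true.
  s5 (successors {s2, s3, s5, s6, s8}): φ is true.
  s6 (successors {s2, s8}): φ is false.
  s7 (successors {s1, s2, s4, s5}): φ is false.
  s8 (successors {s1, s2, s3, s4}): φ is true.
For instance, at s0:
  At s0: Dia r requires r at some successor in {s6, s7}.
    r holds at s7, so Dia r is true at s0.
Satisfying worlds: {s0, s1, s3, s4, s5, s8}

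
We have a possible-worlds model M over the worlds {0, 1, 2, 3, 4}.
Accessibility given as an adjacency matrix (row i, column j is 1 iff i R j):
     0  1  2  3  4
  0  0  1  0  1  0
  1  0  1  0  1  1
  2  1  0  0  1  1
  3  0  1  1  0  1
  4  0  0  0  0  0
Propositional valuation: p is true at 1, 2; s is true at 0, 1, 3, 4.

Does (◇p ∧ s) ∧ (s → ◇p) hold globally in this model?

No

Recall that ◇ψ holds at a world iff ψ holds at some accessible world.
Let φ = (◇p ∧ s) ∧ (s → ◇p). Evaluate φ at each world:
  0 (successors {1, 3}): φ is true.
  1 (successors {1, 3, 4}): φ is true.
  2 (successors {0, 3, 4}): φ is false.
  3 (successors {1, 2, 4}): φ is true.
  4 (successors ∅): φ is false.
Detail at 2 (counterexample):
  At 2: ◇p ∧ s is false, s → ◇p is true, so (◇p ∧ s) ∧ (s → ◇p) is false.
    At 2: ◇p is false, s is false, so ◇p ∧ s is false.
      At 2: ◇p requires p at some successor in {0, 3, 4}.
        At 0: p is false.
        At 3: p is false.
        At 4: p is false.
      So ◇p is false at 2.
    At 2: s is false, ◇p is false, so s → ◇p is true.
      At 2: ◇p requires p at some successor in {0, 3, 4}.
        At 0: p is false.
        At 3: p is false.
        At 4: p is false.
      So ◇p is false at 2.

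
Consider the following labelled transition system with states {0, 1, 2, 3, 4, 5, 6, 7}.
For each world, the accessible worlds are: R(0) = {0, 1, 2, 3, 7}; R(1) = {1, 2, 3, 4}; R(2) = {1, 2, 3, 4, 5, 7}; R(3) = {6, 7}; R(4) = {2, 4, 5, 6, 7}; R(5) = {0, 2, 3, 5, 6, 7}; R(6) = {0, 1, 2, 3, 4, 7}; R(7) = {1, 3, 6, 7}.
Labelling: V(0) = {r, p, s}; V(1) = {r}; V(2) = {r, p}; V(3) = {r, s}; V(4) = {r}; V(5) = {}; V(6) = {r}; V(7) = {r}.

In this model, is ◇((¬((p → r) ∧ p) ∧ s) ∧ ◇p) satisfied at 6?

At 6: ◇((¬((p → r) ∧ p) ∧ s) ∧ ◇p) requires (¬((p → r) ∧ p) ∧ s) ∧ ◇p at some successor in {0, 1, 2, 3, 4, 7}.
  At 0: (¬((p → r) ∧ p) ∧ s) ∧ ◇p is false.
  At 1: (¬((p → r) ∧ p) ∧ s) ∧ ◇p is false.
  At 2: (¬((p → r) ∧ p) ∧ s) ∧ ◇p is false.
  At 3: (¬((p → r) ∧ p) ∧ s) ∧ ◇p is false.
  At 4: (¬((p → r) ∧ p) ∧ s) ∧ ◇p is false.
  At 7: (¬((p → r) ∧ p) ∧ s) ∧ ◇p is false.
So ◇((¬((p → r) ∧ p) ∧ s) ∧ ◇p) is false at 6.

No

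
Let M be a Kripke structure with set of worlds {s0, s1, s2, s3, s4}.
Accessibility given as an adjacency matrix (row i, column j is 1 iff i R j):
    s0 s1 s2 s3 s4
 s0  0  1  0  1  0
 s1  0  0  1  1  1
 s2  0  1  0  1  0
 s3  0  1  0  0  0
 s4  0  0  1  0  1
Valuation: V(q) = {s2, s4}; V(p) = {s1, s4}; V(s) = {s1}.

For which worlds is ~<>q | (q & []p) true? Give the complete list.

Recall that []ψ holds at a world iff ψ holds at every accessible world, and <>ψ holds iff ψ holds at some accessible world.
Let φ = ~<>q | (q & []p). Evaluate φ at each world:
  s0 (successors {s1, s3}): φ is true.
  s1 (successors {s2, s3, s4}): φ is false.
  s2 (successors {s1, s3}): φ is true.
  s3 (successors {s1}): φ is true.
  s4 (successors {s2, s4}): φ is false.
For instance, at s1:
  At s1: ~<>q is false, q & []p is false, so ~<>q | (q & []p) is false.
    At s1: <>q is true, so ~<>q is false.
      At s1: <>q requires q at some successor in {s2, s3, s4}.
        q holds at s2, so <>q is true at s1.
    At s1: q is false, []p is false, so q & []p is false.
      At s1: []p requires p at every successor {s2, s3, s4}.
        p fails at s2, so []p is false at s1.
Satisfying worlds: {s0, s2, s3}

s0, s2, s3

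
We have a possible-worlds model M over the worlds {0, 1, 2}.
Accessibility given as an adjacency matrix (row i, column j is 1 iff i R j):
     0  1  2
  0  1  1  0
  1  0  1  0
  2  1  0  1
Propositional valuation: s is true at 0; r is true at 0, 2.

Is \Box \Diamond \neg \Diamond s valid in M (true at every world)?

Let φ = \Box \Diamond \neg \Diamond s. Evaluate φ at each world:
  0 (successors {0, 1}): φ is true.
  1 (successors {1}): φ is true.
  2 (successors {0, 2}): φ is false.
Detail at 2 (counterexample):
  At 2: \Box \Diamond \neg \Diamond s requires \Diamond \neg \Diamond s at every successor {0, 2}.
    \Diamond \neg \Diamond s fails at 2, so \Box \Diamond \neg \Diamond s is false at 2.
      At 2: \Diamond \neg \Diamond s requires \neg \Diamond s at some successor in {0, 2}.
        At 0: \neg \Diamond s is false.
        At 2: \neg \Diamond s is false.
      So \Diamond \neg \Diamond s is false at 2.

No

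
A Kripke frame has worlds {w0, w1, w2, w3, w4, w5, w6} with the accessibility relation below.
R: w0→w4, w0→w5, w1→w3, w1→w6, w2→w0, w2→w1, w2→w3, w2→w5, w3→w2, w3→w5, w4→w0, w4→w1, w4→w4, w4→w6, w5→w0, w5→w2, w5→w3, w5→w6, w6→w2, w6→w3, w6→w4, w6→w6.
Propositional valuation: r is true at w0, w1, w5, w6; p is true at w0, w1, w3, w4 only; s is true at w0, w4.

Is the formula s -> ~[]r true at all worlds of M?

Let φ = s -> ~[]r. Evaluate φ at each world:
  w0 (successors {w4, w5}): φ is true.
  w1 (successors {w3, w6}): φ is true.
  w2 (successors {w0, w1, w3, w5}): φ is true.
  w3 (successors {w2, w5}): φ is true.
  w4 (successors {w0, w1, w4, w6}): φ is true.
  w5 (successors {w0, w2, w3, w6}): φ is true.
  w6 (successors {w2, w3, w4, w6}): φ is true.
For instance, at w2:
  At w2: s is false, ~[]r is true, so s -> ~[]r is true.
    At w2: []r is false, so ~[]r is true.
      At w2: []r requires r at every successor {w0, w1, w3, w5}.
        r fails at w3, so []r is false at w2.

Yes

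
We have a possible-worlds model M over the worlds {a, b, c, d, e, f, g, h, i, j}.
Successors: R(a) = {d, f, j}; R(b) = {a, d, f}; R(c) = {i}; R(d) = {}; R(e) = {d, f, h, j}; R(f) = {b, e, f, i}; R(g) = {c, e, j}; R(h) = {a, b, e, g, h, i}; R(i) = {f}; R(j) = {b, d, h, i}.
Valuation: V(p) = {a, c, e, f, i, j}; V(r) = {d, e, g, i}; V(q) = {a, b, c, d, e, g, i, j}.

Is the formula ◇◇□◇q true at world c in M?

No

At c: ◇◇□◇q requires ◇□◇q at some successor in {i}.
  At i: ◇□◇q is false.
So ◇◇□◇q is false at c.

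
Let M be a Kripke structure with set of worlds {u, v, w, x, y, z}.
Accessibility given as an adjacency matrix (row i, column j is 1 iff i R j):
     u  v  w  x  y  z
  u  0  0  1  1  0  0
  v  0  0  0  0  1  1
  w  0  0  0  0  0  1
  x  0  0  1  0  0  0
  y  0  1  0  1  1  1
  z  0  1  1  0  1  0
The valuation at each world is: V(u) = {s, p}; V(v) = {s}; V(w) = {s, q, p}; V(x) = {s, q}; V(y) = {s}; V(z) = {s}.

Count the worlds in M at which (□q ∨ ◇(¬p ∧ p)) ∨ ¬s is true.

2

Let φ = (□q ∨ ◇(¬p ∧ p)) ∨ ¬s. Evaluate φ at each world:
  u (successors {w, x}): φ is true.
  v (successors {y, z}): φ is false.
  w (successors {z}): φ is false.
  x (successors {w}): φ is true.
  y (successors {v, x, y, z}): φ is false.
  z (successors {v, w, y}): φ is false.
For instance, at w:
  At w: □q ∨ ◇(¬p ∧ p) is false, ¬s is false, so (□q ∨ ◇(¬p ∧ p)) ∨ ¬s is false.
    At w: □q is false, ◇(¬p ∧ p) is false, so □q ∨ ◇(¬p ∧ p) is false.
      At w: □q requires q at every successor {z}.
        q fails at z, so □q is false at w.
      At w: ◇(¬p ∧ p) requires ¬p ∧ p at some successor in {z}.
        At z: ¬p ∧ p is false.
      So ◇(¬p ∧ p) is false at w.
Satisfying worlds: {u, x}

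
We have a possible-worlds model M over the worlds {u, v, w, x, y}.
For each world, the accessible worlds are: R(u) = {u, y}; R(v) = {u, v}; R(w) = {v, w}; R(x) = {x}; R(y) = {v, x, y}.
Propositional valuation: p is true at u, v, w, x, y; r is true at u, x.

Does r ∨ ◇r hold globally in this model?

No

Let φ = r ∨ ◇r. Evaluate φ at each world:
  u (successors {u, y}): φ is true.
  v (successors {u, v}): φ is true.
  w (successors {v, w}): φ is false.
  x (successors {x}): φ is true.
  y (successors {v, x, y}): φ is true.
Detail at w (counterexample):
  At w: r is false, ◇r is false, so r ∨ ◇r is false.
    At w: ◇r requires r at some successor in {v, w}.
      At v: r is false.
      At w: r is false.
    So ◇r is false at w.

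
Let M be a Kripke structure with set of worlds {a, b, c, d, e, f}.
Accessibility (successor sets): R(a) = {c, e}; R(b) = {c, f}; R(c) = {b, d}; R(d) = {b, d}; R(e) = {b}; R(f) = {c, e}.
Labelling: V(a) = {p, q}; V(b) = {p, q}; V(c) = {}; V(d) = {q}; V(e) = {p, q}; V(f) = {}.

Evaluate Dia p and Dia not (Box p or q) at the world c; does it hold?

No

At c: Dia p is true, Dia not (Box p or q) is false, so Dia p and Dia not (Box p or q) is false.
  At c: Dia p requires p at some successor in {b, d}.
    p holds at b, so Dia p is true at c.
  At c: Dia not (Box p or q) requires not (Box p or q) at some successor in {b, d}.
    At b: not (Box p or q) is false.
    At d: not (Box p or q) is false.
  So Dia not (Box p or q) is false at c.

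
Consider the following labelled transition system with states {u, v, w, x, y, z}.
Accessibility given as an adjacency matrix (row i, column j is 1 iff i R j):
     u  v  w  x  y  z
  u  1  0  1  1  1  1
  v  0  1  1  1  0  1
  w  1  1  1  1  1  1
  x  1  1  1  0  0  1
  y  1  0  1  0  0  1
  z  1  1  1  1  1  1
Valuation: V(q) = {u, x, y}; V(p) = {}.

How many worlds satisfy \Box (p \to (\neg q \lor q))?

6

Recall that \Box ψ holds at a world iff ψ holds at every accessible world, and \Diamond ψ holds iff ψ holds at some accessible world.
Let φ = \Box (p \to (\neg q \lor q)). Evaluate φ at each world:
  u (successors {u, w, x, y, z}): φ is true.
  v (successors {v, w, x, z}): φ is true.
  w (successors {u, v, w, x, y, z}): φ is true.
  x (successors {u, v, w, z}): φ is true.
  y (successors {u, w, z}): φ is true.
  z (successors {u, v, w, x, y, z}): φ is true.
For instance, at u:
  At u: \Box (p \to (\neg q \lor q)) requires p \to (\neg q \lor q) at every successor {u, w, x, y, z}.
    At u: p \to (\neg q \lor q) is true.
    At w: p \to (\neg q \lor q) is true.
    At x: p \to (\neg q \lor q) is true.
    At y: p \to (\neg q \lor q) is true.
    At z: p \to (\neg q \lor q) is true.
  So \Box (p \to (\neg q \lor q)) is true at u.
Satisfying worlds: {u, v, w, x, y, z}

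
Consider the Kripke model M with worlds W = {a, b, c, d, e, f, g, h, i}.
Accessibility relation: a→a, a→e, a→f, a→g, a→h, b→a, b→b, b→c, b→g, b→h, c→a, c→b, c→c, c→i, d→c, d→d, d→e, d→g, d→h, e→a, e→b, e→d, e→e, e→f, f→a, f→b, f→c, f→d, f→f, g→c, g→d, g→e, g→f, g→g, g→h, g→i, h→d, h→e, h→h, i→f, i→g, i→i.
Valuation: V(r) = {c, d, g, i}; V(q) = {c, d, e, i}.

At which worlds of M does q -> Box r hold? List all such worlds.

a, b, f, g, h

Let φ = q -> Box r. Evaluate φ at each world:
  a (successors {a, e, f, g, h}): φ is true.
  b (successors {a, b, c, g, h}): φ is true.
  c (successors {a, b, c, i}): φ is false.
  d (successors {c, d, e, g, h}): φ is false.
  e (successors {a, b, d, e, f}): φ is false.
  f (successors {a, b, c, d, f}): φ is true.
  g (successors {c, d, e, f, g, h, i}): φ is true.
  h (successors {d, e, h}): φ is true.
  i (successors {f, g, i}): φ is false.
For instance, at f:
  At f: q is false, Box r is false, so q -> Box r is true.
    At f: Box r requires r at every successor {a, b, c, d, f}.
      r fails at a, so Box r is false at f.
Satisfying worlds: {a, b, f, g, h}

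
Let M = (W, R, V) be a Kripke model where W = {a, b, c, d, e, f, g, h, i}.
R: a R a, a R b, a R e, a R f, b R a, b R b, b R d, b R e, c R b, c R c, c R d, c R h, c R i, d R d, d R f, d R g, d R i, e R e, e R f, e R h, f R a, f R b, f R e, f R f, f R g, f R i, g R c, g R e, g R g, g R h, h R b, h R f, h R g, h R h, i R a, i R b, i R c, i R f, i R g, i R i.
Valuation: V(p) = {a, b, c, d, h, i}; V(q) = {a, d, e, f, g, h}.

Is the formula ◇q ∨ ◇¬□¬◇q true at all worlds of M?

Let φ = ◇q ∨ ◇¬□¬◇q. Evaluate φ at each world:
  a (successors {a, b, e, f}): φ is true.
  b (successors {a, b, d, e}): φ is true.
  c (successors {b, c, d, h, i}): φ is true.
  d (successors {d, f, g, i}): φ is true.
  e (successors {e, f, h}): φ is true.
  f (successors {a, b, e, f, g, i}): φ is true.
  g (successors {c, e, g, h}): φ is true.
  h (successors {b, f, g, h}): φ is true.
  i (successors {a, b, c, f, g, i}): φ is true.
For instance, at g:
  At g: ◇q is true, ◇¬□¬◇q is true, so ◇q ∨ ◇¬□¬◇q is true.
    At g: ◇q requires q at some successor in {c, e, g, h}.
      q holds at e, so ◇q is true at g.
    At g: ◇¬□¬◇q requires ¬□¬◇q at some successor in {c, e, g, h}.
      ¬□¬◇q holds at c, so ◇¬□¬◇q is true at g.

Yes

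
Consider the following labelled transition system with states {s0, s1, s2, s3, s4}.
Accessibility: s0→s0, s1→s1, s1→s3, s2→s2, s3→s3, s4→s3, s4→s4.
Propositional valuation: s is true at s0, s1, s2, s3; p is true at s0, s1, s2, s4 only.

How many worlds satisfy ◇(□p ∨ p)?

4

Recall that □ψ holds at a world iff ψ holds at every accessible world, and ◇ψ holds iff ψ holds at some accessible world.
Let φ = ◇(□p ∨ p). Evaluate φ at each world:
  s0 (successors {s0}): φ is true.
  s1 (successors {s1, s3}): φ is true.
  s2 (successors {s2}): φ is true.
  s3 (successors {s3}): φ is false.
  s4 (successors {s3, s4}): φ is true.
For instance, at s0:
  At s0: ◇(□p ∨ p) requires □p ∨ p at some successor in {s0}.
    □p ∨ p holds at s0, so ◇(□p ∨ p) is true at s0.
      At s0: □p is true, p is true, so □p ∨ p is true.
Satisfying worlds: {s0, s1, s2, s4}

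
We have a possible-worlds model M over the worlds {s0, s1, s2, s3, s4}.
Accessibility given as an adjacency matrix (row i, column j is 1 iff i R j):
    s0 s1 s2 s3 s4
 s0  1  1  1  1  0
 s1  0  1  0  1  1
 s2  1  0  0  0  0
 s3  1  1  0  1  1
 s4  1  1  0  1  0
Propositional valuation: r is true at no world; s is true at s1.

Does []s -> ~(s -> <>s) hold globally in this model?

Recall that []ψ holds at a world iff ψ holds at every accessible world, and <>ψ holds iff ψ holds at some accessible world.
Let φ = []s -> ~(s -> <>s). Evaluate φ at each world:
  s0 (successors {s0, s1, s2, s3}): φ is true.
  s1 (successors {s1, s3, s4}): φ is true.
  s2 (successors {s0}): φ is true.
  s3 (successors {s0, s1, s3, s4}): φ is true.
  s4 (successors {s0, s1, s3}): φ is true.
For instance, at s0:
  At s0: []s is false, ~(s -> <>s) is false, so []s -> ~(s -> <>s) is true.
    At s0: []s requires s at every successor {s0, s1, s2, s3}.
      s fails at s0, so []s is false at s0.
    At s0: s -> <>s is true, so ~(s -> <>s) is false.
      At s0: s is false, <>s is true, so s -> <>s is true.

Yes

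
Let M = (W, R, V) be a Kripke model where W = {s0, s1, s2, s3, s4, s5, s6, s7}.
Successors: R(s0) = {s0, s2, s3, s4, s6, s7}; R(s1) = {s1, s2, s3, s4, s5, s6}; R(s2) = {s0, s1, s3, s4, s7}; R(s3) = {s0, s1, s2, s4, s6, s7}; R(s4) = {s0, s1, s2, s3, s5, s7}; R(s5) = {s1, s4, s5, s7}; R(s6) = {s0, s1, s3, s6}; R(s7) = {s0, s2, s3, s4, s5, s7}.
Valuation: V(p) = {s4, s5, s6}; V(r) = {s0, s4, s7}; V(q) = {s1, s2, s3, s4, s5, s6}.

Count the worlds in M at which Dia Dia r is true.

8

Let φ = Dia Dia r. Evaluate φ at each world:
  s0 (successors {s0, s2, s3, s4, s6, s7}): φ is true.
  s1 (successors {s1, s2, s3, s4, s5, s6}): φ is true.
  s2 (successors {s0, s1, s3, s4, s7}): φ is true.
  s3 (successors {s0, s1, s2, s4, s6, s7}): φ is true.
  s4 (successors {s0, s1, s2, s3, s5, s7}): φ is true.
  s5 (successors {s1, s4, s5, s7}): φ is true.
  s6 (successors {s0, s1, s3, s6}): φ is true.
  s7 (successors {s0, s2, s3, s4, s5, s7}): φ is true.
For instance, at s2:
  At s2: Dia Dia r requires Dia r at some successor in {s0, s1, s3, s4, s7}.
    Dia r holds at s0, so Dia Dia r is true at s2.
      At s0: Dia r requires r at some successor in {s0, s2, s3, s4, s6, s7}.
        r holds at s0, so Dia r is true at s0.
Satisfying worlds: {s0, s1, s2, s3, s4, s5, s6, s7}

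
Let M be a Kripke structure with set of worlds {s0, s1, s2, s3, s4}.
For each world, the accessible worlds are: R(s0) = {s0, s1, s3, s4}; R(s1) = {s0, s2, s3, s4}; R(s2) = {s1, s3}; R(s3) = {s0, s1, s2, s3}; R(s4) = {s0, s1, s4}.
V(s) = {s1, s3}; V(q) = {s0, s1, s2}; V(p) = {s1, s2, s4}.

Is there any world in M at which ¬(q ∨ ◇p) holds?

Let φ = ¬(q ∨ ◇p). Evaluate φ at each world:
  s0 (successors {s0, s1, s3, s4}): φ is false.
  s1 (successors {s0, s2, s3, s4}): φ is false.
  s2 (successors {s1, s3}): φ is false.
  s3 (successors {s0, s1, s2, s3}): φ is false.
  s4 (successors {s0, s1, s4}): φ is false.
For instance, at s0:
  At s0: q ∨ ◇p is true, so ¬(q ∨ ◇p) is false.
    At s0: q is true, ◇p is true, so q ∨ ◇p is true.
      At s0: ◇p requires p at some successor in {s0, s1, s3, s4}.
        p holds at s1, so ◇p is true at s0.

No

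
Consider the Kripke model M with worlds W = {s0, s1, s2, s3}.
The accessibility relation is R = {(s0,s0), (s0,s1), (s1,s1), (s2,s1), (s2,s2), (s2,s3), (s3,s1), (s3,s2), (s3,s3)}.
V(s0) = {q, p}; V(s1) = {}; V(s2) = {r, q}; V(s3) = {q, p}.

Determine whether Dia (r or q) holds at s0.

Yes

Recall that Dia ψ holds at a world iff ψ holds at some accessible world.
At s0: Dia (r or q) requires r or q at some successor in {s0, s1}.
  r or q holds at s0, so Dia (r or q) is true at s0.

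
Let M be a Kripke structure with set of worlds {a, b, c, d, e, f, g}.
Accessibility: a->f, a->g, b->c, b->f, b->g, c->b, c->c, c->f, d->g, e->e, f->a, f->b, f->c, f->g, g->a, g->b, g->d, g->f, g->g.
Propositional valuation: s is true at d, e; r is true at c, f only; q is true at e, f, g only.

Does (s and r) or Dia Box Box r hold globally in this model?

No

Let φ = (s and r) or Dia Box Box r. Evaluate φ at each world:
  a (successors {f, g}): φ is false.
  b (successors {c, f, g}): φ is false.
  c (successors {b, c, f}): φ is false.
  d (successors {g}): φ is false.
  e (successors {e}): φ is false.
  f (successors {a, b, c, g}): φ is false.
  g (successors {a, b, d, f, g}): φ is false.
Detail at a (counterexample):
  At a: s and r is false, Dia Box Box r is false, so (s and r) or Dia Box Box r is false.
    At a: Dia Box Box r requires Box Box r at some successor in {f, g}.
      At f: Box Box r is false.
      At g: Box Box r is false.
    So Dia Box Box r is false at a.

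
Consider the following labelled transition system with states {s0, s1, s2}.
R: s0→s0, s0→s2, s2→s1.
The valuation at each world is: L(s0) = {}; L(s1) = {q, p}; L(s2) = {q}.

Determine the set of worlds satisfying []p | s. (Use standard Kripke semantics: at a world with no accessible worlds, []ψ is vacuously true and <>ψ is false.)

Let φ = []p | s. Evaluate φ at each world:
  s0 (successors {s0, s2}): φ is false.
  s1 (successors ∅): φ is true.
  s2 (successors {s1}): φ is true.
For instance, at s0:
  At s0: []p is false, s is false, so []p | s is false.
    At s0: []p requires p at every successor {s0, s2}.
      p fails at s0, so []p is false at s0.
Satisfying worlds: {s1, s2}

s1, s2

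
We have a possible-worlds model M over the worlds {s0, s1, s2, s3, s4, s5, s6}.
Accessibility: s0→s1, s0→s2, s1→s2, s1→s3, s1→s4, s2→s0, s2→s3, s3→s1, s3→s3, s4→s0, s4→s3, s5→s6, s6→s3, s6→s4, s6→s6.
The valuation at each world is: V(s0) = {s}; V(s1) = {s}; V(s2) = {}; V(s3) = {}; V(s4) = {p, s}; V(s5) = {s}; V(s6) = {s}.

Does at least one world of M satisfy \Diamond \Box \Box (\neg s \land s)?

No

Recall that \Box ψ holds at a world iff ψ holds at every accessible world, and \Diamond ψ holds iff ψ holds at some accessible world.
Let φ = \Diamond \Box \Box (\neg s \land s). Evaluate φ at each world:
  s0 (successors {s1, s2}): φ is false.
  s1 (successors {s2, s3, s4}): φ is false.
  s2 (successors {s0, s3}): φ is false.
  s3 (successors {s1, s3}): φ is false.
  s4 (successors {s0, s3}): φ is false.
  s5 (successors {s6}): φ is false.
  s6 (successors {s3, s4, s6}): φ is false.
For instance, at s4:
  At s4: \Diamond \Box \Box (\neg s \land s) requires \Box \Box (\neg s \land s) at some successor in {s0, s3}.
    At s0: \Box \Box (\neg s \land s) is false.
    At s3: \Box \Box (\neg s \land s) is false.
  So \Diamond \Box \Box (\neg s \land s) is false at s4.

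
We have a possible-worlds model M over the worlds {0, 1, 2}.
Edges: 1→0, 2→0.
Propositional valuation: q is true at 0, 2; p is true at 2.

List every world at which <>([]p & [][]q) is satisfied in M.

Recall that []ψ holds at a world iff ψ holds at every accessible world, and <>ψ holds iff ψ holds at some accessible world.
Let φ = <>([]p & [][]q). Evaluate φ at each world:
  0 (successors ∅): φ is false.
  1 (successors {0}): φ is true.
  2 (successors {0}): φ is true.
For instance, at 1:
  At 1: <>([]p & [][]q) requires []p & [][]q at some successor in {0}.
    []p & [][]q holds at 0, so <>([]p & [][]q) is true at 1.
      At 0: []p is true, [][]q is true, so []p & [][]q is true.
Satisfying worlds: {1, 2}

1, 2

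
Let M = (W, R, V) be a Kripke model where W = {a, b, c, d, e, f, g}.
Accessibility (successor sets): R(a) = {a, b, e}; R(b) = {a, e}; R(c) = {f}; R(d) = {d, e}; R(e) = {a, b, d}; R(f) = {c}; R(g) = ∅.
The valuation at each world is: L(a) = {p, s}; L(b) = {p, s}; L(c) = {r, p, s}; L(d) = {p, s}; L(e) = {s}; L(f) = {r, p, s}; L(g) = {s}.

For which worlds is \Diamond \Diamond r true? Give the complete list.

c, f

Recall that \Diamond ψ holds at a world iff ψ holds at some accessible world.
Let φ = \Diamond \Diamond r. Evaluate φ at each world:
  a (successors {a, b, e}): φ is false.
  b (successors {a, e}): φ is false.
  c (successors {f}): φ is true.
  d (successors {d, e}): φ is false.
  e (successors {a, b, d}): φ is false.
  f (successors {c}): φ is true.
  g (successors ∅): φ is false.
For instance, at e:
  At e: \Diamond \Diamond r requires \Diamond r at some successor in {a, b, d}.
    At a: \Diamond r is false.
    At b: \Diamond r is false.
    At d: \Diamond r is false.
  So \Diamond \Diamond r is false at e.
Satisfying worlds: {c, f}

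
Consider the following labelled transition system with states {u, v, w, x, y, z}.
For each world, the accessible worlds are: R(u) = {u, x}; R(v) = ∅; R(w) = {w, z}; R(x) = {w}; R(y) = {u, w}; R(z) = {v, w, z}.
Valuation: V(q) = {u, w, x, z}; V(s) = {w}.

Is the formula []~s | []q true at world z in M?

At z: []~s is false, []q is false, so []~s | []q is false.
  At z: []~s requires ~s at every successor {v, w, z}.
    ~s fails at w, so []~s is false at z.
  At z: []q requires q at every successor {v, w, z}.
    q fails at v, so []q is false at z.

No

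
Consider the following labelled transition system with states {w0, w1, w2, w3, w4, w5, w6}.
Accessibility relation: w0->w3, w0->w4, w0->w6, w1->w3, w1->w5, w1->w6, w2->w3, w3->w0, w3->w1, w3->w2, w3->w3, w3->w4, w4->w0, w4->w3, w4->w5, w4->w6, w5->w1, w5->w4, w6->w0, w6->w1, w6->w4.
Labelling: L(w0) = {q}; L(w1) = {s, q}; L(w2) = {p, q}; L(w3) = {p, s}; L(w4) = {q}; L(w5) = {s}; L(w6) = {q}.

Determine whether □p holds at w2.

Yes

At w2: □p requires p at every successor {w3}.
  At w3: p is true.
So □p is true at w2.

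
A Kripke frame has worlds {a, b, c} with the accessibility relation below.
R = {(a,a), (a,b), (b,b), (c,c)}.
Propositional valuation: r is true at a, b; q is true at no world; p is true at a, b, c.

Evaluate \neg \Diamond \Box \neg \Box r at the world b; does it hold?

Yes

Recall that \Box ψ holds at a world iff ψ holds at every accessible world, and \Diamond ψ holds iff ψ holds at some accessible world.
At b: \Diamond \Box \neg \Box r is false, so \neg \Diamond \Box \neg \Box r is true.
  At b: \Diamond \Box \neg \Box r requires \Box \neg \Box r at some successor in {b}.
    At b: \Box \neg \Box r is false.
  So \Diamond \Box \neg \Box r is false at b.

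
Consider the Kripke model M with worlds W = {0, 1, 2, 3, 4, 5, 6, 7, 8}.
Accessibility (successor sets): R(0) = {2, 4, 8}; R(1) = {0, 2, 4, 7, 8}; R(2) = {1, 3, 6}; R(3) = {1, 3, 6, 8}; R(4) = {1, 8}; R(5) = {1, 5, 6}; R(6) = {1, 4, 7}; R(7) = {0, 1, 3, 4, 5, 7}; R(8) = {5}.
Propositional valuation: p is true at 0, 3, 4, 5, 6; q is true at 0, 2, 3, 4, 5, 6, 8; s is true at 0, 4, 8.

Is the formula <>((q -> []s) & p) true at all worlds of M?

Let φ = <>((q -> []s) & p). Evaluate φ at each world:
  0 (successors {2, 4, 8}): φ is false.
  1 (successors {0, 2, 4, 7, 8}): φ is false.
  2 (successors {1, 3, 6}): φ is false.
  3 (successors {1, 3, 6, 8}): φ is false.
  4 (successors {1, 8}): φ is false.
  5 (successors {1, 5, 6}): φ is false.
  6 (successors {1, 4, 7}): φ is false.
  7 (successors {0, 1, 3, 4, 5, 7}): φ is false.
  8 (successors {5}): φ is false.
Detail at 0 (counterexample):
  At 0: <>((q -> []s) & p) requires (q -> []s) & p at some successor in {2, 4, 8}.
    At 2: (q -> []s) & p is false.
    At 4: (q -> []s) & p is false.
    At 8: (q -> []s) & p is false.
  So <>((q -> []s) & p) is false at 0.

No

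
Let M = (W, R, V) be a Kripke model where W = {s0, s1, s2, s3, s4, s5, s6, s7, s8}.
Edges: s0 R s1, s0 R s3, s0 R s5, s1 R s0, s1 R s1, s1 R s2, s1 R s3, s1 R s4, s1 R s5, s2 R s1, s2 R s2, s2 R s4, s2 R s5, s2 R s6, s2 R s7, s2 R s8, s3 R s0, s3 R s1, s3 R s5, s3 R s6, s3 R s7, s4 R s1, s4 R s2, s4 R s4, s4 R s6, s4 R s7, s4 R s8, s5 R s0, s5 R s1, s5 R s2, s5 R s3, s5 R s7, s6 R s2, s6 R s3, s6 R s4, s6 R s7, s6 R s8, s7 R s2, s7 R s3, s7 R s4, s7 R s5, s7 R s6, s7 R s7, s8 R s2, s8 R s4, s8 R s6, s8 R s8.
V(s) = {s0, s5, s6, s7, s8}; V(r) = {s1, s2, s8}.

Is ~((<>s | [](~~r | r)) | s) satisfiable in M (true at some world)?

No

Let φ = ~((<>s | [](~~r | r)) | s). Evaluate φ at each world:
  s0 (successors {s1, s3, s5}): φ is false.
  s1 (successors {s0, s1, s2, s3, s4, s5}): φ is false.
  s2 (successors {s1, s2, s4, s5, s6, s7, s8}): φ is false.
  s3 (successors {s0, s1, s5, s6, s7}): φ is false.
  s4 (successors {s1, s2, s4, s6, s7, s8}): φ is false.
  s5 (successors {s0, s1, s2, s3, s7}): φ is false.
  s6 (successors {s2, s3, s4, s7, s8}): φ is false.
  s7 (successors {s2, s3, s4, s5, s6, s7}): φ is false.
  s8 (successors {s2, s4, s6, s8}): φ is false.
For instance, at s2:
  At s2: (<>s | [](~~r | r)) | s is true, so ~((<>s | [](~~r | r)) | s) is false.
    At s2: <>s | [](~~r | r) is true, s is false, so (<>s | [](~~r | r)) | s is true.
      At s2: <>s is true, [](~~r | r) is false, so <>s | [](~~r | r) is true.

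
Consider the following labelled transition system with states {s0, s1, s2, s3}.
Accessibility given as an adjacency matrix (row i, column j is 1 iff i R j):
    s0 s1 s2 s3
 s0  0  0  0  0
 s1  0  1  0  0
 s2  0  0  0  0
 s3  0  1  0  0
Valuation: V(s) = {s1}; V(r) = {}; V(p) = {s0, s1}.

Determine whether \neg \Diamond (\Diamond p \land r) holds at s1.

Yes

Recall that \Diamond ψ holds at a world iff ψ holds at some accessible world.
At s1: \Diamond (\Diamond p \land r) is false, so \neg \Diamond (\Diamond p \land r) is true.
  At s1: \Diamond (\Diamond p \land r) requires \Diamond p \land r at some successor in {s1}.
    At s1: \Diamond p \land r is false.
  So \Diamond (\Diamond p \land r) is false at s1.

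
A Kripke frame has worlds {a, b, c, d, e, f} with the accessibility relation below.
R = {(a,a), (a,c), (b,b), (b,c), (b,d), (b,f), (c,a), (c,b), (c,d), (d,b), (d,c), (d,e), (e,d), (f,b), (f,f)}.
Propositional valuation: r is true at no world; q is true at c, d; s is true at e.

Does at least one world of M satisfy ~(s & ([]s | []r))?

Let φ = ~(s & ([]s | []r)). Evaluate φ at each world:
  a (successors {a, c}): φ is true.
  b (successors {b, c, d, f}): φ is true.
  c (successors {a, b, d}): φ is true.
  d (successors {b, c, e}): φ is true.
  e (successors {d}): φ is true.
  f (successors {b, f}): φ is true.
Detail at a (witness):
  At a: s & ([]s | []r) is false, so ~(s & ([]s | []r)) is true.
    At a: s is false, []s | []r is false, so s & ([]s | []r) is false.
      At a: []s is false, []r is false, so []s | []r is false.

Yes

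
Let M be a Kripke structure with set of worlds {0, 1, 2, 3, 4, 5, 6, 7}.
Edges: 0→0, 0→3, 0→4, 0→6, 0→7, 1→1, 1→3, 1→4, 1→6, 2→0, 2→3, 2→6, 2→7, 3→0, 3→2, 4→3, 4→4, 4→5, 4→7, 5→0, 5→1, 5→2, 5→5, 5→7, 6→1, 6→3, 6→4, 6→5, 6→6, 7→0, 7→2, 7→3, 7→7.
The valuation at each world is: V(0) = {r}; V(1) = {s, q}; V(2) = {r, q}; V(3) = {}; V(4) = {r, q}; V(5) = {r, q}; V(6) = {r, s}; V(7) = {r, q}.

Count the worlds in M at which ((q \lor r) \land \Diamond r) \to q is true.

Recall that \Diamond ψ holds at a world iff ψ holds at some accessible world.
Let φ = ((q \lor r) \land \Diamond r) \to q. Evaluate φ at each world:
  0 (successors {0, 3, 4, 6, 7}): φ is false.
  1 (successors {1, 3, 4, 6}): φ is true.
  2 (successors {0, 3, 6, 7}): φ is true.
  3 (successors {0, 2}): φ is true.
  4 (successors {3, 4, 5, 7}): φ is true.
  5 (successors {0, 1, 2, 5, 7}): φ is true.
  6 (successors {1, 3, 4, 5, 6}): φ is false.
  7 (successors {0, 2, 3, 7}): φ is true.
For instance, at 3:
  At 3: (q \lor r) \land \Diamond r is false, q is false, so ((q \lor r) \land \Diamond r) \to q is true.
    At 3: q \lor r is false, \Diamond r is true, so (q \lor r) \land \Diamond r is false.
      At 3: \Diamond r requires r at some successor in {0, 2}.
        r holds at 0, so \Diamond r is true at 3.
Satisfying worlds: {1, 2, 3, 4, 5, 7}

6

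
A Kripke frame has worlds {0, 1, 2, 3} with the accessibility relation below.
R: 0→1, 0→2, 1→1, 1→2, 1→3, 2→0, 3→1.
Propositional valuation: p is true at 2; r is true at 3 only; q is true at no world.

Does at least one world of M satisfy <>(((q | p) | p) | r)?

Yes

Let φ = <>(((q | p) | p) | r). Evaluate φ at each world:
  0 (successors {1, 2}): φ is true.
  1 (successors {1, 2, 3}): φ is true.
  2 (successors {0}): φ is false.
  3 (successors {1}): φ is false.
Detail at 0 (witness):
  At 0: <>(((q | p) | p) | r) requires ((q | p) | p) | r at some successor in {1, 2}.
    ((q | p) | p) | r holds at 2, so <>(((q | p) | p) | r) is true at 0.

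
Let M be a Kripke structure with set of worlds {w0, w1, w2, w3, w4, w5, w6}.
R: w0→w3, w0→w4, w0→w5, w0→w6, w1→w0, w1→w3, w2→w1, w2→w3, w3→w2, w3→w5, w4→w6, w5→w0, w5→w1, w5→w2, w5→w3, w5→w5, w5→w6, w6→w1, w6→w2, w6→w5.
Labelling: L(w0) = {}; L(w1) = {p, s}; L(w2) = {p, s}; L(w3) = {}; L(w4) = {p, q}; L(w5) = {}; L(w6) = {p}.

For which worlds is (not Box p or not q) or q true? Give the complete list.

w0, w1, w2, w3, w4, w5, w6

Let φ = (not Box p or not q) or q. Evaluate φ at each world:
  w0 (successors {w3, w4, w5, w6}): φ is true.
  w1 (successors {w0, w3}): φ is true.
  w2 (successors {w1, w3}): φ is true.
  w3 (successors {w2, w5}): φ is true.
  w4 (successors {w6}): φ is true.
  w5 (successors {w0, w1, w2, w3, w5, w6}): φ is true.
  w6 (successors {w1, w2, w5}): φ is true.
For instance, at w0:
  At w0: not Box p or not q is true, q is false, so (not Box p or not q) or q is true.
    At w0: not Box p is true, not q is true, so not Box p or not q is true.
      At w0: Box p is false, so not Box p is true.
Satisfying worlds: {w0, w1, w2, w3, w4, w5, w6}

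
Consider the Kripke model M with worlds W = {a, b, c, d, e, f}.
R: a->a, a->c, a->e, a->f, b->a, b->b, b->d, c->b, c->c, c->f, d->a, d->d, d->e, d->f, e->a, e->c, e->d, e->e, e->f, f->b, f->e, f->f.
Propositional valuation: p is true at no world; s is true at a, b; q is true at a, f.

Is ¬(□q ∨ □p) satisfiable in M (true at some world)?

Yes

Let φ = ¬(□q ∨ □p). Evaluate φ at each world:
  a (successors {a, c, e, f}): φ is true.
  b (successors {a, b, d}): φ is true.
  c (successors {b, c, f}): φ is true.
  d (successors {a, d, e, f}): φ is true.
  e (successors {a, c, d, e, f}): φ is true.
  f (successors {b, e, f}): φ is true.
Detail at a (witness):
  At a: □q ∨ □p is false, so ¬(□q ∨ □p) is true.
    At a: □q is false, □p is false, so □q ∨ □p is false.
      At a: □q requires q at every successor {a, c, e, f}.
        q fails at c, so □q is false at a.
      At a: □p requires p at every successor {a, c, e, f}.
        p fails at a, so □p is false at a.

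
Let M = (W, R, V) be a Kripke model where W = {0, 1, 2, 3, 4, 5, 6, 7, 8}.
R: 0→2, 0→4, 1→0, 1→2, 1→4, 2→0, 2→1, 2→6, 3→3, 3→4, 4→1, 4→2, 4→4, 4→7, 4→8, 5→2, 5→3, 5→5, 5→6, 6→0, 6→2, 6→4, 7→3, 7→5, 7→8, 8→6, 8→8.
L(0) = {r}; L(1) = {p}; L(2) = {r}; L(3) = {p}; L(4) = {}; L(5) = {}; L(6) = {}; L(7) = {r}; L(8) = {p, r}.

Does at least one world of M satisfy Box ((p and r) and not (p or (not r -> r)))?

No

Recall that Box ψ holds at a world iff ψ holds at every accessible world, and Dia ψ holds iff ψ holds at some accessible world.
Let φ = Box ((p and r) and not (p or (not r -> r))). Evaluate φ at each world:
  0 (successors {2, 4}): φ is false.
  1 (successors {0, 2, 4}): φ is false.
  2 (successors {0, 1, 6}): φ is false.
  3 (successors {3, 4}): φ is false.
  4 (successors {1, 2, 4, 7, 8}): φ is false.
  5 (successors {2, 3, 5, 6}): φ is false.
  6 (successors {0, 2, 4}): φ is false.
  7 (successors {3, 5, 8}): φ is false.
  8 (successors {6, 8}): φ is false.
For instance, at 7:
  At 7: Box ((p and r) and not (p or (not r -> r))) requires (p and r) and not (p or (not r -> r)) at every successor {3, 5, 8}.
    (p and r) and not (p or (not r -> r)) fails at 3, so Box ((p and r) and not (p or (not r -> r))) is false at 7.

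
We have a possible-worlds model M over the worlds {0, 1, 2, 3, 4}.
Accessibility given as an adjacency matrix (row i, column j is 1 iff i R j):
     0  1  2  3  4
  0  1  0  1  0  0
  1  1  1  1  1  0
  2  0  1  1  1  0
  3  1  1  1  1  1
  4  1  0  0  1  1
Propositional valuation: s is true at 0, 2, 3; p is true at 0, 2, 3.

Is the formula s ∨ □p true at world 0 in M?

Yes

At 0: s is true, □p is true, so s ∨ □p is true.
  At 0: □p requires p at every successor {0, 2}.
    At 0: p is true.
    At 2: p is true.
  So □p is true at 0.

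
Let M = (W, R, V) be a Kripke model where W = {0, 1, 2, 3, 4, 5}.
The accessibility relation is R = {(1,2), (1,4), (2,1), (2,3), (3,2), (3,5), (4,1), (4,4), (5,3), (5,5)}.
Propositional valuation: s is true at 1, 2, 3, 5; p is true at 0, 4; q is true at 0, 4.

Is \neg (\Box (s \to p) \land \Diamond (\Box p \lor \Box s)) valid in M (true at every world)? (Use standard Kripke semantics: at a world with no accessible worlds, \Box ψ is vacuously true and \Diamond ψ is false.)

Let φ = \neg (\Box (s \to p) \land \Diamond (\Box p \lor \Box s)). Evaluate φ at each world:
  0 (successors ∅): φ is true.
  1 (successors {2, 4}): φ is true.
  2 (successors {1, 3}): φ is true.
  3 (successors {2, 5}): φ is true.
  4 (successors {1, 4}): φ is true.
  5 (successors {3, 5}): φ is true.
For instance, at 3:
  At 3: \Box (s \to p) \land \Diamond (\Box p \lor \Box s) is false, so \neg (\Box (s \to p) \land \Diamond (\Box p \lor \Box s)) is true.
    At 3: \Box (s \to p) is false, \Diamond (\Box p \lor \Box s) is true, so \Box (s \to p) \land \Diamond (\Box p \lor \Box s) is false.
      At 3: \Box (s \to p) requires s \to p at every successor {2, 5}.
        s \to p fails at 2, so \Box (s \to p) is false at 3.
      At 3: \Diamond (\Box p \lor \Box s) requires \Box p \lor \Box s at some successor in {2, 5}.
        \Box p \lor \Box s holds at 2, so \Diamond (\Box p \lor \Box s) is true at 3.

Yes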